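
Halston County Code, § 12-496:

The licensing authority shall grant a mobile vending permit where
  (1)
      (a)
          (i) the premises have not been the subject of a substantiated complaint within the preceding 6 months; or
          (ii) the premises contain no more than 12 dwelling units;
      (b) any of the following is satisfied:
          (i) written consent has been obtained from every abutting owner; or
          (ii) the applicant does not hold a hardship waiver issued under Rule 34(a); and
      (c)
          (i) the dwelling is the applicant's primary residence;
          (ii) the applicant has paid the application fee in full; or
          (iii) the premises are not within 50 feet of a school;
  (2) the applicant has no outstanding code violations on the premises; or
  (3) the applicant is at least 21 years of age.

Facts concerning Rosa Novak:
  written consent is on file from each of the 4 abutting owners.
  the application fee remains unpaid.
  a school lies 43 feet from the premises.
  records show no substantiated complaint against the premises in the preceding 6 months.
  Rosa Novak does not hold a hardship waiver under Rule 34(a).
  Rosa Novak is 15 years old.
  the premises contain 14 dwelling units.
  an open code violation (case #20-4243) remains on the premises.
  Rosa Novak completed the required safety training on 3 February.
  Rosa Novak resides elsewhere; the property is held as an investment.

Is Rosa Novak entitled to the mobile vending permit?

(i) no complaint in 6 mo. — satisfied.
(ii) ≤ 12 units — fails.
(a): T OR F → true.
(i) all abutters consent — met.
(ii) not (hardship waiver) — holds.
So (b) is satisfied (T OR T).
(i) primary residence — not satisfied.
(ii) fee paid — fails.
(iii) ≥50 ft from school — not satisfied.
(c): F OR F OR F → false.
(1) = T AND T AND F = false.
(2) no code violations — not satisfied.
(3) age ≥ 21 — fails.
Overall: F OR F OR F → false.

No — denied.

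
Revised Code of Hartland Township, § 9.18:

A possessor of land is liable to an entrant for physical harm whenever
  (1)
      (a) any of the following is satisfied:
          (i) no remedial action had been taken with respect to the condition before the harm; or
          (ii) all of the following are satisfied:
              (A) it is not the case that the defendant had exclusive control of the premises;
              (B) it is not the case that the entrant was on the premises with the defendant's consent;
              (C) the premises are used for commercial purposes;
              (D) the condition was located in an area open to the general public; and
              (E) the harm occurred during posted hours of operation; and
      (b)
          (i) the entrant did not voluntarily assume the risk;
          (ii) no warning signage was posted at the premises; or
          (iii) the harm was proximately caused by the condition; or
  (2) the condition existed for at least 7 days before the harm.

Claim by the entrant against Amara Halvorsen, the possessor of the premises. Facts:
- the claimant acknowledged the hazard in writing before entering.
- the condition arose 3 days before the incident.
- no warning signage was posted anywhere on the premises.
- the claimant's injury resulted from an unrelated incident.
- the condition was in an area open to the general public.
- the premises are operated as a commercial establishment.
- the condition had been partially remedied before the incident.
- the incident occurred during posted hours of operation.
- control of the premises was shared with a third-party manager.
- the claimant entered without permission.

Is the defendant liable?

(i) no remedial action — not satisfied.
(A) not (exclusive control) — satisfied.
(B) not (consent to enter) — satisfied.
(C) commercial use — satisfied.
(D) public area — holds.
(E) during posted hours — met.
(ii): T AND T AND T AND T AND T → true.
(a): F OR T → true.
(i) no assumed risk — fails.
(ii) no signage posted — holds.
(iii) proximate cause — not satisfied.
So (b) is satisfied (F OR T OR F).
So (1) is satisfied (T AND T).
(2) condition ≥7 days old — not satisfied.
Overall = T OR F = true.

Yes — liable.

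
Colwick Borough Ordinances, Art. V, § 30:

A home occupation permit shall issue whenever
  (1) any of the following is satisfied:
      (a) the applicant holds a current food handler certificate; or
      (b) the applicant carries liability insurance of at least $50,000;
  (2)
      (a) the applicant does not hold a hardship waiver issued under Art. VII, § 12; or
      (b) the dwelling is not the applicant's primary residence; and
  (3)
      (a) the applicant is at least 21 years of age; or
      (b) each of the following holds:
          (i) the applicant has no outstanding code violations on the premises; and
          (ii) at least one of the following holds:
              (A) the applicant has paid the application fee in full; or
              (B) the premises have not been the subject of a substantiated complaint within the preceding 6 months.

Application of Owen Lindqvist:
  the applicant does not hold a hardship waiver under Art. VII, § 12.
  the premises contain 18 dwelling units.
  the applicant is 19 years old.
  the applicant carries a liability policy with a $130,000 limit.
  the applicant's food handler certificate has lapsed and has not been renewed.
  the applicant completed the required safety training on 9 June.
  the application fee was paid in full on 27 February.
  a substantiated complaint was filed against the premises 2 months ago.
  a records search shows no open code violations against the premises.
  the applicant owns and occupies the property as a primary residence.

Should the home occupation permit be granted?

(a) food handler cert. — fails.
(b) insurance ≥ $50,000 — met.
(1) = F OR T = true.
(a) not (hardship waiver) — satisfied.
(b) not (primary residence) — fails.
(2): T OR F → true.
(a) age ≥ 21 — not met.
(i) no code violations — met.
(A) fee paid — holds.
(B) no complaint in 6 mo. — fails.
(ii) = T OR F = true.
(b): T AND T → true.
(3): F OR T → true.
Overall: T AND T AND T → true.

Yes — granted.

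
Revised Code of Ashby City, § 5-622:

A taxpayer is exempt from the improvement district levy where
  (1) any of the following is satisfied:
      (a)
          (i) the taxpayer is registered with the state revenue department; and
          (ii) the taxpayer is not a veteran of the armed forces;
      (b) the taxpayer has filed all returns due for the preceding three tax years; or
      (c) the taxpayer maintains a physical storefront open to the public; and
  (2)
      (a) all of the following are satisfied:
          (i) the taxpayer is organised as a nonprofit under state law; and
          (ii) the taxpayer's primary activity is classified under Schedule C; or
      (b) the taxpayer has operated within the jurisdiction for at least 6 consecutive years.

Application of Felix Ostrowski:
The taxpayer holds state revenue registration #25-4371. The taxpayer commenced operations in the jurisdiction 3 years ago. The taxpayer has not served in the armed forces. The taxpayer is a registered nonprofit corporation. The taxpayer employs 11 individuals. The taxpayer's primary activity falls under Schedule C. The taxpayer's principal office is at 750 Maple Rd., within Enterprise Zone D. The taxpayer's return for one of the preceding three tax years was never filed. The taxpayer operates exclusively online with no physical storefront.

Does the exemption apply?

Yes — exempt.

(i) state-registered — met.
(ii) not (veteran) — satisfied.
So (a) is satisfied (T AND T).
(b) returns current — not satisfied.
(c) has storefront — fails.
(1): T OR F OR F → true.
(i) nonprofit — holds.
(ii) Schedule C activity — holds.
So (a) is satisfied (T AND T).
(b) ≥ 6 yrs in jurisdiction — not satisfied.
(2) = T OR F = true.
Overall = T AND T = true.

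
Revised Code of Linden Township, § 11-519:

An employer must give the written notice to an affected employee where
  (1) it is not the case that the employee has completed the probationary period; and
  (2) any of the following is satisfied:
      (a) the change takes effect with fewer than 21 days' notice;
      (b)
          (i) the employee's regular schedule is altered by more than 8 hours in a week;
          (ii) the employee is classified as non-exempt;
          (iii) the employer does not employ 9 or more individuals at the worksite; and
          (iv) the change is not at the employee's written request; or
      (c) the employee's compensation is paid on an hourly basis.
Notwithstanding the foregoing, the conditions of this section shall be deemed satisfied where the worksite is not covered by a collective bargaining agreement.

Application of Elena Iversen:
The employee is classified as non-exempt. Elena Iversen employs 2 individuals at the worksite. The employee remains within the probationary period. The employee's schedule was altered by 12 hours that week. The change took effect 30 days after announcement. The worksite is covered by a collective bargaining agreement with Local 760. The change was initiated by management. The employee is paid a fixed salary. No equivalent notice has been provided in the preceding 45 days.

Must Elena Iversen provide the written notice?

(1) not (past probation) — holds.
(a) < 21 days' notice — not satisfied.
(i) schedule shift > 8h — holds.
(ii) non-exempt — satisfied.
(iii) not (≥ 9 at site) — holds.
(iv) not employee-requested — holds.
(b): T AND T AND T AND T → true.
(c) hourly-paid — fails.
(2): F OR T OR F → true.
Overall = T AND T = true.
Exception (no CBA) — not satisfied.
Result: main true OR exception false → true.

Yes — required.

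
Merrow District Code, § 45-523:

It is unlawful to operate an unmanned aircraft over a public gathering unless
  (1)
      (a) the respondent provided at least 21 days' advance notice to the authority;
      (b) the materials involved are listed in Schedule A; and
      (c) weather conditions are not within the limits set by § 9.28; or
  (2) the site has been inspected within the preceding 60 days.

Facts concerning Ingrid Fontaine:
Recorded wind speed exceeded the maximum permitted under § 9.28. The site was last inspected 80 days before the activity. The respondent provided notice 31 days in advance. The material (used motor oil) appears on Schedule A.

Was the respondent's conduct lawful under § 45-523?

(a) ≥21 days' notice — holds.
(b) Schedule A material — satisfied.
(c) not (weather ok) — satisfied.
(1): T AND T AND T → true.
(2) site inspected — not satisfied.
Overall = T OR F = true.

Yes — lawful.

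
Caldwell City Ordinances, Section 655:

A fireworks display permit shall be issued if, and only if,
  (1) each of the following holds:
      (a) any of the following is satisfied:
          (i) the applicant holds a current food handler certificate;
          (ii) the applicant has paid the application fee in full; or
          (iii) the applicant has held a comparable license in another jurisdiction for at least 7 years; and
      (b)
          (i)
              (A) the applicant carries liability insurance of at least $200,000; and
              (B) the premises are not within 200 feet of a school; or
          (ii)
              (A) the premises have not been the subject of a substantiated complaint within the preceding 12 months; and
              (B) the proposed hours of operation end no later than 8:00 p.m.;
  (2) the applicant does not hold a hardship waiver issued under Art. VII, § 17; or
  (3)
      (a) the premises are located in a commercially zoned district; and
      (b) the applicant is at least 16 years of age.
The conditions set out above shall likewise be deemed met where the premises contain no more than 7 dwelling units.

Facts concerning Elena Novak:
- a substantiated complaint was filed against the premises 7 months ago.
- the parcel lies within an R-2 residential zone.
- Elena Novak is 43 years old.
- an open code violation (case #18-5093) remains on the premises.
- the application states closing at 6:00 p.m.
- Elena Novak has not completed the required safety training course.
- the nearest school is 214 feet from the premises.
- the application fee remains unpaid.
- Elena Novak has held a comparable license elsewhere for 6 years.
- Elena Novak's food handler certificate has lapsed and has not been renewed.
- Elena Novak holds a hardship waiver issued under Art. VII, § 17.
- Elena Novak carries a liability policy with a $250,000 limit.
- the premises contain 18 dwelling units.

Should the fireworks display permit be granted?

No — denied.

(i) food handler cert. — not met.
(ii) fee paid — fails.
(iii) prior license ≥ 7 yr — not met.
(a) = F OR F OR F = false.
(A) insurance ≥ $200,000 — satisfied.
(B) ≥200 ft from school — holds.
(i) = T AND T = true.
(A) no complaint in 12 mo. — fails.
(B) closes by 8 p.m. — satisfied.
(ii) = F AND T = false.
(b): T OR F → true.
(1): F AND T → false.
(2) not (hardship waiver) — fails.
(a) commercially zoned — fails.
(b) age ≥ 16 — met.
So (3) is not satisfied (F AND T).
Overall: F OR F OR F → false.
Exception (≤ 7 units) — not satisfied.
Result: main false OR exception false → false.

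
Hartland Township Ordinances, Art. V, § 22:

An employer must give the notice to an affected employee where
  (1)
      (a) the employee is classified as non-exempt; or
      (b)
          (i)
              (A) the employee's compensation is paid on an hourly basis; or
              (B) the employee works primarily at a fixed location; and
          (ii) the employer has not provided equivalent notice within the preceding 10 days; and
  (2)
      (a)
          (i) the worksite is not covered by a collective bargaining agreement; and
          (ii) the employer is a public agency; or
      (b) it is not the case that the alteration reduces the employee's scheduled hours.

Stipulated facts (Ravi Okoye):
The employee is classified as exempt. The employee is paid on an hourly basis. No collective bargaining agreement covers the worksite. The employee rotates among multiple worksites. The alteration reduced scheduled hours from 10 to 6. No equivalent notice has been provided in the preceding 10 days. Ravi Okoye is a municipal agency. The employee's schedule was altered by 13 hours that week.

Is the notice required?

(a) non-exempt — not met.
(A) hourly-paid — satisfied.
(B) fixed location — fails.
(i): T OR F → true.
(ii) no recent notice — satisfied.
So (b) is satisfied (T AND T).
(1) = F OR T = true.
(i) no CBA — holds.
(ii) public agency — holds.
(a): T AND T → true.
(b) not (hours reduced) — not satisfied.
(2): T OR F → true.
Overall = T AND T = true.

Yes — required.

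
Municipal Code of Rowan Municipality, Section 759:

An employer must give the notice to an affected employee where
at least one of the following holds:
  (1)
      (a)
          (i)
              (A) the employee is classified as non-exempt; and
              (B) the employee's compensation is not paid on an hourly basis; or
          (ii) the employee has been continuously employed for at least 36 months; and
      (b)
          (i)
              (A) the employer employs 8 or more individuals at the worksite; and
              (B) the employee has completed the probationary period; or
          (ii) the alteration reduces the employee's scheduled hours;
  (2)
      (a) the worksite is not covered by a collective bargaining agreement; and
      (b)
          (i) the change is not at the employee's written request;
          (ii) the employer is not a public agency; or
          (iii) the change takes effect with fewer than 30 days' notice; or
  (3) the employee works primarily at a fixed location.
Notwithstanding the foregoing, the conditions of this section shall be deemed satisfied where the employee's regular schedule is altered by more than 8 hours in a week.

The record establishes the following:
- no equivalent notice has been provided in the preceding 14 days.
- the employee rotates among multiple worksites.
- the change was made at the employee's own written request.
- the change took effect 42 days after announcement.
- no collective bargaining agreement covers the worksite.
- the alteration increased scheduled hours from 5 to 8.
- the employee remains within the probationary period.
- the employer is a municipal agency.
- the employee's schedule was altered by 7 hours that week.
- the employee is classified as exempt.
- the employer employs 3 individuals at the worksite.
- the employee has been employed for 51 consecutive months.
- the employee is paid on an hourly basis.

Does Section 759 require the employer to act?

(A) non-exempt — not satisfied.
(B) not (hourly-paid) — fails.
So (i) is not satisfied (F AND F).
(ii) tenure ≥ 36 mo. — holds.
(a) = F OR T = true.
(A) ≥ 8 at site — not satisfied.
(B) past probation — not satisfied.
(i) = F AND F = false.
(ii) hours reduced — fails.
So (b) is not satisfied (F OR F).
So (1) is not satisfied (T AND F).
(a) no CBA — met.
(i) not employee-requested — not satisfied.
(ii) not (public agency) — not satisfied.
(iii) < 30 days' notice — not met.
(b): F OR F OR F → false.
So (2) is not satisfied (T AND F).
(3) fixed location — not satisfied.
Overall: F OR F OR F → false.
Exception (schedule shift > 8h) — not satisfied.
Result: main false OR exception false → false.

No — not required.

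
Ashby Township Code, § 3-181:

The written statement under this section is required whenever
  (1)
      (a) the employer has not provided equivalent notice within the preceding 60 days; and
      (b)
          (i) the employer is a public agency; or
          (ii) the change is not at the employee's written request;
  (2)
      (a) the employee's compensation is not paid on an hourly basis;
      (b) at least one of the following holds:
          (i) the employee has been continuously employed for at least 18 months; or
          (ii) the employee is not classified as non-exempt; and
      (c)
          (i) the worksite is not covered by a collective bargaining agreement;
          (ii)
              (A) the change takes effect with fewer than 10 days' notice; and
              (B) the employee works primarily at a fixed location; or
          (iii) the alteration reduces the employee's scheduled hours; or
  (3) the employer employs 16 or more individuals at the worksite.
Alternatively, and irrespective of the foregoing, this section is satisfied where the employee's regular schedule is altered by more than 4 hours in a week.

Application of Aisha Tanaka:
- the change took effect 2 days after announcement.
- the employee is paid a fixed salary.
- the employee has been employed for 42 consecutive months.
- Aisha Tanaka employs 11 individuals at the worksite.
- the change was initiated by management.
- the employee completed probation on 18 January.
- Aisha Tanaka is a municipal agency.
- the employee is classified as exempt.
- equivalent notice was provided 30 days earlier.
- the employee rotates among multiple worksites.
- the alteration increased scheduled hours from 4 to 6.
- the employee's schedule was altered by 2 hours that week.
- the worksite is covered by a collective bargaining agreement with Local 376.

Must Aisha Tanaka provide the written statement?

(a) no recent notice — not satisfied.
(i) public agency — met.
(ii) not employee-requested — holds.
(b): T OR T → true.
(1) = F AND T = false.
(a) not (hourly-paid) — holds.
(i) tenure ≥ 18 mo. — holds.
(ii) not (non-exempt) — holds.
(b): T OR T → true.
(i) no CBA — fails.
(A) < 10 days' notice — holds.
(B) fixed location — not met.
(ii) = T AND F = false.
(iii) hours reduced — not satisfied.
(c): F OR F OR F → false.
So (2) is not satisfied (T AND T AND F).
(3) ≥ 16 at site — not satisfied.
So Overall is not satisfied (F OR F OR F).
Exception (schedule shift > 4h) — not satisfied.
Result: main false OR exception false → false.

No — not required.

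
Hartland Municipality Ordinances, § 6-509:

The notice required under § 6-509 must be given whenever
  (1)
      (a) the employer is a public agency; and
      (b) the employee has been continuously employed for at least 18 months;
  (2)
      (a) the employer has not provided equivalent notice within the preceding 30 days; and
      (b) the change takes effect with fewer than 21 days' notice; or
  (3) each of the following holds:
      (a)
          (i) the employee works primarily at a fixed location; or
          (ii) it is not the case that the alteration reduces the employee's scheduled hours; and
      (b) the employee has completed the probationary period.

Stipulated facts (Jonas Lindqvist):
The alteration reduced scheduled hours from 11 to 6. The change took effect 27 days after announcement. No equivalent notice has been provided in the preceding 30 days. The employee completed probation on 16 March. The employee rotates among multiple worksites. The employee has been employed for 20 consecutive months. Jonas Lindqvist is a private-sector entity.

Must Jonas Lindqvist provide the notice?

(a) public agency — fails.
(b) tenure ≥ 18 mo. — satisfied.
(1) = F AND T = false.
(a) no recent notice — met.
(b) < 21 days' notice — fails.
(2): T AND F → false.
(i) fixed location — not met.
(ii) not (hours reduced) — not satisfied.
(a): F OR F → false.
(b) past probation — satisfied.
(3) = F AND T = false.
Overall: F OR F OR F → false.

No — not required.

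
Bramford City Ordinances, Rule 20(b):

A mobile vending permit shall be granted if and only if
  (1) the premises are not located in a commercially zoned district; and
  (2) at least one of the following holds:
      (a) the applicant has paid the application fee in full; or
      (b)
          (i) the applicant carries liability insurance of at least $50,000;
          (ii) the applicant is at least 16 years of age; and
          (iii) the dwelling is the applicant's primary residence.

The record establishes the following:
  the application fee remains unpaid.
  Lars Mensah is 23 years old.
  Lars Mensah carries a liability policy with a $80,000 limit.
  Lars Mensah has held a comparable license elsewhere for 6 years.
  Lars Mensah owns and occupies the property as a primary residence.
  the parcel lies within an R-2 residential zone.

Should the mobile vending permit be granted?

(1) not (commercially zoned) — satisfied.
(a) fee paid — fails.
(i) insurance ≥ $50,000 — satisfied.
(ii) age ≥ 16 — holds.
(iii) primary residence — satisfied.
(b): T AND T AND T → true.
(2): F OR T → true.
Overall: T AND T → true.

Yes — granted.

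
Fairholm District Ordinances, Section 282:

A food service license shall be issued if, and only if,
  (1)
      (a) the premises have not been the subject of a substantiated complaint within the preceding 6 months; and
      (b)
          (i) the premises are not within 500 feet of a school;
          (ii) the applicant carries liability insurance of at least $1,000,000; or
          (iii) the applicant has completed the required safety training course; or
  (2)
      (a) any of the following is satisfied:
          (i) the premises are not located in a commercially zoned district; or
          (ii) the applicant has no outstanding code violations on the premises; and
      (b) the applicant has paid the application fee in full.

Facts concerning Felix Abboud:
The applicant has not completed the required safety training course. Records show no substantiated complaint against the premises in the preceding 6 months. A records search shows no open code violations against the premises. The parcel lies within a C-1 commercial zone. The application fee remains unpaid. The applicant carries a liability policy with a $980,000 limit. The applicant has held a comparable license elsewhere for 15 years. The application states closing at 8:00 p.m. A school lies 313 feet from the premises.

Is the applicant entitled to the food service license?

No — denied.

(a) no complaint in 6 mo. — satisfied.
(i) ≥500 ft from school — not satisfied.
(ii) insurance ≥ $1,000,000 — not met.
(iii) safety training — not met.
(b) = F OR F OR F = false.
(1): T AND F → false.
(i) not (commercially zoned) — fails.
(ii) no code violations — met.
(a): F OR T → true.
(b) fee paid — not met.
(2): T AND F → false.
Overall: F OR F → false.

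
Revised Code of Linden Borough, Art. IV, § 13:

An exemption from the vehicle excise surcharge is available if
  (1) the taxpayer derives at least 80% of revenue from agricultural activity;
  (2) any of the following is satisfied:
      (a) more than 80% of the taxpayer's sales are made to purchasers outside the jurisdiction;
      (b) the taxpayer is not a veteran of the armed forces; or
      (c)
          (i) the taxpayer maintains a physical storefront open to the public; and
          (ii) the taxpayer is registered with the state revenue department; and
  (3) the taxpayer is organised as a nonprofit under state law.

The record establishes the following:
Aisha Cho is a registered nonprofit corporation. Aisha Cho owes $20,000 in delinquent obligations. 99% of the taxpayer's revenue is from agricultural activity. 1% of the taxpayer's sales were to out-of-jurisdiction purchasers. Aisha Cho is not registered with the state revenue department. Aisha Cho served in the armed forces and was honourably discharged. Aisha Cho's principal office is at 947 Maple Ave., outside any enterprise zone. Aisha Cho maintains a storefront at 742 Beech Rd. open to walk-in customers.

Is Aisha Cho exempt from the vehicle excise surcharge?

(1) ≥80% agricultural — holds.
(a) >80% out-of-jur. sales — not met.
(b) not (veteran) — not met.
(i) has storefront — met.
(ii) state-registered — fails.
(c): T AND F → false.
(2) = F OR F OR F = false.
(3) nonprofit — satisfied.
Overall = T AND F AND T = false.

No — not exempt.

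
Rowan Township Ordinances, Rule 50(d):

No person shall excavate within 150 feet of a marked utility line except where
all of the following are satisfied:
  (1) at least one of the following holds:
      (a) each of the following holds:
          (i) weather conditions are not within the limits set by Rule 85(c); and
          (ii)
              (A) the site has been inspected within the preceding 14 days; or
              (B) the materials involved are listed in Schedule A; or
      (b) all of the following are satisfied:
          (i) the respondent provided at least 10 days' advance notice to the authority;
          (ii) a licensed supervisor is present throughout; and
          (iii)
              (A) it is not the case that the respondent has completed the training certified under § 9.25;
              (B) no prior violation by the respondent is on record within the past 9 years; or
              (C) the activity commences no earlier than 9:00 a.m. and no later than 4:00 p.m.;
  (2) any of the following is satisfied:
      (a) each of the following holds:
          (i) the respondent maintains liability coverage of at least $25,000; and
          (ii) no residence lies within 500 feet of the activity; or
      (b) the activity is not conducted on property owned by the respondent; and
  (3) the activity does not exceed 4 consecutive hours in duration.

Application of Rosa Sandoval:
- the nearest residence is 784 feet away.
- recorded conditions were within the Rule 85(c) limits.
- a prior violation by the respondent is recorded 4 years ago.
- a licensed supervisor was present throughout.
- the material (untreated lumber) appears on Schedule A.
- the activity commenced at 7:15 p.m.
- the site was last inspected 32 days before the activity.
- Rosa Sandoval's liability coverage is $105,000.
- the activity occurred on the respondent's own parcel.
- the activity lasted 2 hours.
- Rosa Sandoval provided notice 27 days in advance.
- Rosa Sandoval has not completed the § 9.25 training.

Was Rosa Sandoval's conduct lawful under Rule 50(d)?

Yes — lawful.

(i) not (weather ok) — not satisfied.
(A) site inspected — fails.
(B) Schedule A material — holds.
(ii) = F OR T = true.
(a) = F AND T = false.
(i) ≥10 days' notice — holds.
(ii) supervisor present — holds.
(A) not (training certified) — holds.
(B) no prior violation — not met.
(C) start within hours — not satisfied.
(iii): T OR F OR F → true.
So (b) is satisfied (T AND T AND T).
(1) = F OR T = true.
(i) coverage ≥ $25,000 — met.
(ii) no residence in 500 ft — holds.
(a): T AND T → true.
(b) not (own property) — not met.
(2): T OR F → true.
(3) ≤ 4 hrs duration — holds.
Overall: T AND T AND T → true.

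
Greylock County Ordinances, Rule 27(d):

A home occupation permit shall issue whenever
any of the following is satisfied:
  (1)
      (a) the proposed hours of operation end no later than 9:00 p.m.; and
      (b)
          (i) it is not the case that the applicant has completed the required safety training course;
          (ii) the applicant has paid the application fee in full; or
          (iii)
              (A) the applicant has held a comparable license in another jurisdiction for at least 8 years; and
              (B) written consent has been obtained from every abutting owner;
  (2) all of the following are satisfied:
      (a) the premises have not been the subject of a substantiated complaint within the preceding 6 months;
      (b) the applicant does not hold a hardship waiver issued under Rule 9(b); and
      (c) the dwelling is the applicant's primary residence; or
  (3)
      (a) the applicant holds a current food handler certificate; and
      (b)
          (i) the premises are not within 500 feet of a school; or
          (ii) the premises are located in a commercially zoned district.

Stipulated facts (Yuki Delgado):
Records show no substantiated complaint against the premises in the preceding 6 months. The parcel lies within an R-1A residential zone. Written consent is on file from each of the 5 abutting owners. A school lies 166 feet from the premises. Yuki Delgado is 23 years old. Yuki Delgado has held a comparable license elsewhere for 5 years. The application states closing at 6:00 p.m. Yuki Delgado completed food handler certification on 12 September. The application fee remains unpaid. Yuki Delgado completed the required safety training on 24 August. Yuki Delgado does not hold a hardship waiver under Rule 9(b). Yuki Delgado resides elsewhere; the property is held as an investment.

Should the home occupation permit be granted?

(a) closes by 9 p.m. — satisfied.
(i) not (safety training) — not met.
(ii) fee paid — fails.
(A) prior license ≥ 8 yr — not satisfied.
(B) all abutters consent — satisfied.
(iii) = F AND T = false.
So (b) is not satisfied (F OR F OR F).
(1): T AND F → false.
(a) no complaint in 6 mo. — satisfied.
(b) not (hardship waiver) — satisfied.
(c) primary residence — not met.
(2): T AND T AND F → false.
(a) food handler cert. — satisfied.
(i) ≥500 ft from school — not met.
(ii) commercially zoned — not satisfied.
(b) = F OR F = false.
So (3) is not satisfied (T AND F).
So Overall is not satisfied (F OR F OR F).

No — denied.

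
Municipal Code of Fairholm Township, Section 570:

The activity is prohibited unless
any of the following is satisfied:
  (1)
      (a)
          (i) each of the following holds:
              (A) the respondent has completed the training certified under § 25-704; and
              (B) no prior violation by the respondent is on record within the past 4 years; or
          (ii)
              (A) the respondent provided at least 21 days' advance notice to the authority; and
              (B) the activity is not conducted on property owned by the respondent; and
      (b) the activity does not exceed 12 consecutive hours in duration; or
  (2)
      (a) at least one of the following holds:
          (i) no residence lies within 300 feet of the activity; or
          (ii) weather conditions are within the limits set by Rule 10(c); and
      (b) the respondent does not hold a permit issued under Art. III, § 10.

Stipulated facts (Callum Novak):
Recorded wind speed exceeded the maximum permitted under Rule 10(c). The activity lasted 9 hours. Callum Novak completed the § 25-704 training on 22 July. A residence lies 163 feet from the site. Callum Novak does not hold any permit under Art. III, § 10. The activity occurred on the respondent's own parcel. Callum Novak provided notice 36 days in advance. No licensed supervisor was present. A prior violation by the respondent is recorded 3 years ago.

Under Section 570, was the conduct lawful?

(A) training certified — holds.
(B) no prior violation — not met.
(i): T AND F → false.
(A) ≥21 days' notice — met.
(B) not (own property) — not met.
(ii) = T AND F = false.
(a): F OR F → false.
(b) ≤ 12 hrs duration — holds.
(1): F AND T → false.
(i) no residence in 300 ft — fails.
(ii) weather ok — not satisfied.
So (a) is not satisfied (F OR F).
(b) not (holds permit) — met.
So (2) is not satisfied (F AND T).
Overall = F OR F = false.

No — unlawful.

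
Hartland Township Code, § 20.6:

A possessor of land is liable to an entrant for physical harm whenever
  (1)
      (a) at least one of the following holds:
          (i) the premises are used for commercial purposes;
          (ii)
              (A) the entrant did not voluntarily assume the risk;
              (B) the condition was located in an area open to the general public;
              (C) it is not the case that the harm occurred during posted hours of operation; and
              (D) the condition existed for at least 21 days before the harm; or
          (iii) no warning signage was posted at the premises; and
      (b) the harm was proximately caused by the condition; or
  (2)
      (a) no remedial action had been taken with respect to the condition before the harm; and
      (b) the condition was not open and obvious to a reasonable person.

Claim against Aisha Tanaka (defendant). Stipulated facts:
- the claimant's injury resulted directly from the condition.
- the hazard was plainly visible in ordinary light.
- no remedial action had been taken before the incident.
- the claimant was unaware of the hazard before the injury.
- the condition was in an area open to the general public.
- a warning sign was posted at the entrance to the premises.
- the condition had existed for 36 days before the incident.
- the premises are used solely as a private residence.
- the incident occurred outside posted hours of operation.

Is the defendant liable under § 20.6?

Yes — liable.

(i) commercial use — not met.
(A) no assumed risk — holds.
(B) public area — holds.
(C) not (during posted hours) — holds.
(D) condition ≥21 days old — satisfied.
(ii): T AND T AND T AND T → true.
(iii) no signage posted — not satisfied.
So (a) is satisfied (F OR T OR F).
(b) proximate cause — met.
(1) = T AND T = true.
(a) no remedial action — holds.
(b) not open/obvious — fails.
(2): T AND F → false.
Overall = T OR F = true.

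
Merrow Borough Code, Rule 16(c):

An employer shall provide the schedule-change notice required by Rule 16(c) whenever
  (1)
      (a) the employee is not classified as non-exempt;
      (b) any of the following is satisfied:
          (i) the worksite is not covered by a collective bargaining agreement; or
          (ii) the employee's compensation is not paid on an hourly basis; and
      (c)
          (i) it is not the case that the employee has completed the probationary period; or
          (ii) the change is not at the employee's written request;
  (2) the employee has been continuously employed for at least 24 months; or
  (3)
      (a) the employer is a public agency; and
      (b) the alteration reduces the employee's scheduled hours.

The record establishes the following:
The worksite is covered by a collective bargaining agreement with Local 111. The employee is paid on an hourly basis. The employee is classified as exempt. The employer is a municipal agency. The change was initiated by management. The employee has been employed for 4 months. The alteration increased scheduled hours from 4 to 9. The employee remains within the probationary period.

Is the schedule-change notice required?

(a) not (non-exempt) — holds.
(i) no CBA — not met.
(ii) not (hourly-paid) — not satisfied.
(b): F OR F → false.
(i) not (past probation) — satisfied.
(ii) not employee-requested — holds.
So (c) is satisfied (T OR T).
(1) = T AND F AND T = false.
(2) tenure ≥ 24 mo. — fails.
(a) public agency — met.
(b) hours reduced — fails.
So (3) is not satisfied (T AND F).
So Overall is not satisfied (F OR F OR F).

No — not required.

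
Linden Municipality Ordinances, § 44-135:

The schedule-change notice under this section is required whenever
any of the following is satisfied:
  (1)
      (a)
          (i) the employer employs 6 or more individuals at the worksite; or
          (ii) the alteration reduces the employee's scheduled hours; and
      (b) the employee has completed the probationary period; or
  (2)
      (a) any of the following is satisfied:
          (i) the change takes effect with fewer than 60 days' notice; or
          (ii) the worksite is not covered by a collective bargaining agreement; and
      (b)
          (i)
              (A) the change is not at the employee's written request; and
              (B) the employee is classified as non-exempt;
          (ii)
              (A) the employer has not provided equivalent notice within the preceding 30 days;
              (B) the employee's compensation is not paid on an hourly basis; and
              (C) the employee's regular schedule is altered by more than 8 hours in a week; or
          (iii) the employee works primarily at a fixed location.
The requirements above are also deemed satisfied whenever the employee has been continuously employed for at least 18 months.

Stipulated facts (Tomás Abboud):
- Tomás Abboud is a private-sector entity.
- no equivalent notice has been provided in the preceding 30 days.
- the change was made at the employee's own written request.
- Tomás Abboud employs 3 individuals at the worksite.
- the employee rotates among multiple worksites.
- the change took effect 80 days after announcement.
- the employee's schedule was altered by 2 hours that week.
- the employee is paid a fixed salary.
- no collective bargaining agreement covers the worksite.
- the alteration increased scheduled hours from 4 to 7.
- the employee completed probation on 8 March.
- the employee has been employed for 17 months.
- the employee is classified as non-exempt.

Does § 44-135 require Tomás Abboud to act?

(i) ≥ 6 at site — not satisfied.
(ii) hours reduced — not met.
(a): F OR F → false.
(b) past probation — met.
So (1) is not satisfied (F AND T).
(i) < 60 days' notice — not met.
(ii) no CBA — satisfied.
(a): F OR T → true.
(A) not employee-requested — fails.
(B) non-exempt — satisfied.
(i) = F AND T = false.
(A) no recent notice — met.
(B) not (hourly-paid) — holds.
(C) schedule shift > 8h — not satisfied.
So (ii) is not satisfied (T AND T AND F).
(iii) fixed location — not met.
(b) = F OR F OR F = false.
(2): T AND F → false.
Overall: F OR F → false.
Exception (tenure ≥ 18 mo.) — not satisfied.
Result: main false OR exception false → false.

No — not required.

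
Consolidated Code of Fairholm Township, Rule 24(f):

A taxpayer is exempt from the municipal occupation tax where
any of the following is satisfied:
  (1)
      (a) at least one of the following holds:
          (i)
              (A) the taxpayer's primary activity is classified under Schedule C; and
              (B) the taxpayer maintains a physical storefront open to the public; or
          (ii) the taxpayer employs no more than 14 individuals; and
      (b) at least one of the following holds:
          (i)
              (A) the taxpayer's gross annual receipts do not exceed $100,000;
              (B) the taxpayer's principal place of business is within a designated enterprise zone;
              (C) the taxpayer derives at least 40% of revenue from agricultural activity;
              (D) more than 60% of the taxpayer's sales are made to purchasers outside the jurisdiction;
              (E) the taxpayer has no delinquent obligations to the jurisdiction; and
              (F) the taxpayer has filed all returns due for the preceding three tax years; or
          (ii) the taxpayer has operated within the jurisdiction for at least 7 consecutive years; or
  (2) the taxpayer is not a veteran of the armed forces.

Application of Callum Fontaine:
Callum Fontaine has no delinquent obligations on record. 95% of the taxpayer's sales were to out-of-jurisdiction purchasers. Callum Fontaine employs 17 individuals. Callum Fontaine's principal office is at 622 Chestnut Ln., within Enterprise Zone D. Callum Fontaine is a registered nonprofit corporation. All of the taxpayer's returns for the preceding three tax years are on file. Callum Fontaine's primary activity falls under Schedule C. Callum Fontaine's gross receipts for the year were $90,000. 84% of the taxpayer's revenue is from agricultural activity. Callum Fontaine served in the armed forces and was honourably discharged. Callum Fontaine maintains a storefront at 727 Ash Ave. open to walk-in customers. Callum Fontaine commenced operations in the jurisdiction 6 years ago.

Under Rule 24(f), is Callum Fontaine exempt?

(A) Schedule C activity — met.
(B) has storefront — satisfied.
(i): T AND T → true.
(ii) ≤ 14 employees — not satisfied.
(a) = T OR F = true.
(A) receipts ≤ $100,000 — met.
(B) in enterprise zone — holds.
(C) ≥40% agricultural — met.
(D) >60% out-of-jur. sales — met.
(E) no delinquency — met.
(F) returns current — holds.
So (i) is satisfied (T AND T AND T AND T AND T AND T).
(ii) ≥ 7 yrs in jurisdiction — not satisfied.
(b): T OR F → true.
(1) = T AND T = true.
(2) not (veteran) — not met.
Overall: T OR F → true.

Yes — exempt.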